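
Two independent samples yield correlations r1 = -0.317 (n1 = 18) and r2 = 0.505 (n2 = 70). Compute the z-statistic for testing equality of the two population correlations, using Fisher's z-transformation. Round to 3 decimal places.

z1 = atanh(-0.317) = -0.328308,  z2 = atanh(0.505) = 0.555995
SE = √(1/(n1−3) + 1/(n2−3)) = √(1/15 + 1/67) = √(0.0666667 + 0.0149254) = √0.0815921 = 0.285643
z = (z1 − z2)/SE = (-0.328308 − 0.555995) / 0.285643 = -0.884303 / 0.285643 = -3.096

-3.096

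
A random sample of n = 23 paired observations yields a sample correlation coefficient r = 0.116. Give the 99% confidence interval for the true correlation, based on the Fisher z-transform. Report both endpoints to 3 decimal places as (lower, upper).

z_r = atanh(0.116) = 0.116525;  SE = 1/√(n−3) = 1/√20 = 0.223607
z-limits: 0.116525 ± 2.576·0.223607 = 0.116525 ± 0.576012 = [-0.459487, 0.692537]
ρ-limits: (tanh -0.459487, tanh 0.692537) = (-0.430, 0.600)

(-0.430, 0.600)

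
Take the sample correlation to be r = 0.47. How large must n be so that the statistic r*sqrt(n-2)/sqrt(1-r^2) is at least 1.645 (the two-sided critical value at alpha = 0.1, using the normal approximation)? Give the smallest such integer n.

Need r·√(n−2)/√(1−r²) ≥ 1.645
√(n−2) ≥ 1.645·√(1−0.2209) / 0.47 = 1.645·0.882666 / 0.47 = 3.0893
n−2 ≥ 9.5438  ⇒  n ≥ 11.5438
Smallest integer n = 12

12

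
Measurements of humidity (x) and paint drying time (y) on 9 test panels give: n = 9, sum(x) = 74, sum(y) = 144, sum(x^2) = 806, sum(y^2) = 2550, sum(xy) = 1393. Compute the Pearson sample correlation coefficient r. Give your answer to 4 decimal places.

0.9481

S_xy = nΣxy − ΣxΣy = 9·1393 − 74·144 = 12537 − 10656 = 1881
S_xx = nΣx² − (Σx)² = 9·806 − 74² = 7254 − 5476 = 1778
S_yy = nΣy² − (Σy)² = 9·2550 − 144² = 22950 − 20736 = 2214
r = S_xy / √(S_xx·S_yy) = 1881 / √(1778·2214) = 1881 / √3936492 = 1881 / 1984.0595 = 0.9481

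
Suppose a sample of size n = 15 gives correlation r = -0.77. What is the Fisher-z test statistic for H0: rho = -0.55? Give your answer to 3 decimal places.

z_r = atanh(-0.77) = -1.020328,  z_0 = atanh(-0.55) = -0.618381
SE = 1/√(n−3) = 1/√12 = 0.288675
z = (z_r − z_0)/SE = (-1.020328 − (-0.618381)) / 0.288675 = -0.401947 / 0.288675 = -1.392

-1.392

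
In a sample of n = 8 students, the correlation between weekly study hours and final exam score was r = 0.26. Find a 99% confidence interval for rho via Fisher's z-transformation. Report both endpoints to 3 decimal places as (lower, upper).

z_r = atanh(0.26) = 0.266108;  SE = 1/√(n−3) = 1/√5 = 0.447214
z-limits: 0.266108 ± 2.576·0.447214 = 0.266108 ± 1.152023 = [-0.885915, 1.418131]
ρ-limits: (tanh -0.885915, tanh 1.418131) = (-0.709, 0.889)

(-0.709, 0.889)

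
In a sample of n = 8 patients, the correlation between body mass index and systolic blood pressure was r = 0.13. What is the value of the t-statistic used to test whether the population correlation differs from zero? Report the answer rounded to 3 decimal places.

0.321

t = r·√(n−2) / √(1−r²) with r = 0.13, n = 8
  = 0.13·√6 / √(1 − 0.0169)
  = 0.13·2.449490 / 0.991514
  = 0.318434 / 0.991514 = 0.321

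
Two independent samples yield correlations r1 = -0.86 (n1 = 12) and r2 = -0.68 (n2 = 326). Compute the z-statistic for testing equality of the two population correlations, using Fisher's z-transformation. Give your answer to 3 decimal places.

-1.374

z1 = atanh(-0.86) = -1.293345,  z2 = atanh(-0.68) = -0.829114
SE = √(1/(n1−3) + 1/(n2−3)) = √(1/9 + 1/323) = √(0.1111111 + 0.0030960) = √0.1142071 = 0.337945
z = (z1 − z2)/SE = (-1.293345 − (-0.829114)) / 0.337945 = -0.464231 / 0.337945 = -1.374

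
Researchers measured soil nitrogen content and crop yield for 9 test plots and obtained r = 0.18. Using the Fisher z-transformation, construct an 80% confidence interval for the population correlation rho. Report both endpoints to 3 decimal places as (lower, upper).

(-0.329, 0.608)

z_r = atanh(0.18) = 0.181983;  SE = 1/√(n−3) = 1/√6 = 0.408248
z-limits: 0.181983 ± 1.282·0.408248 = 0.181983 ± 0.523374 = [-0.341391, 0.705357]
ρ-limits: (tanh -0.341391, tanh 0.705357) = (-0.329, 0.608)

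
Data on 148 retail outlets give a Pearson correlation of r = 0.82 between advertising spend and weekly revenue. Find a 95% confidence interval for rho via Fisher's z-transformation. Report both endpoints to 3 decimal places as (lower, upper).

(0.759, 0.867)

Fisher z: z_r = atanh(r) = ½·ln((1+0.82)/(1−0.82)) = 1.156817
SE(z) = 1/√(n−3) = 1/√145 = 0.083045
95% ⇒ z* = 1.960; margin = 1.960·0.083045 = 0.162768
CI on z-scale: (0.994049, 1.319585)
Back-transform: tanh(0.994049) = 0.759084, tanh(1.319585) = 0.866681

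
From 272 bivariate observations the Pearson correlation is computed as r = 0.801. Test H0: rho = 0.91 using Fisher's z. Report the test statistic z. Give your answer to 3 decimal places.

-6.989

Fisher z: atanh(0.801) = 1.101396, atanh(0.91) = 1.527524
z = (z_r − z_0)·√(n−3) = (1.101396 − 1.527524)·√269 = -0.426128 · 16.401219 = -6.989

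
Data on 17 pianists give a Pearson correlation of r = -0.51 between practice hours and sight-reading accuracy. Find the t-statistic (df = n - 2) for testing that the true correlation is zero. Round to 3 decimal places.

t = r·√(n−2) / √(1−r²) with r = -0.51, n = 17
  = -0.51·√15 / √(1 − 0.2601)
  = -0.51·3.872983 / 0.860174
  = -1.975221 / 0.860174 = -2.296

-2.296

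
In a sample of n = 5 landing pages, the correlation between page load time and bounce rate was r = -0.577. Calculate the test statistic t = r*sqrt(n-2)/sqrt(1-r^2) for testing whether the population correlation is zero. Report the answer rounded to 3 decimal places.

-1.224

t = r·√(n−2) / √(1−r²) with r = -0.577, n = 5
  = -0.577·√3 / √(1 − 0.332929)
  = -0.577·1.732051 / 0.816744
  = -0.999393 / 0.816744 = -1.224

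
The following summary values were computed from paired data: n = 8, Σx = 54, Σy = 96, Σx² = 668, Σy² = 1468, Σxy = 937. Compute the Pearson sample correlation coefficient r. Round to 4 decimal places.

S_xy = nΣxy − ΣxΣy = 8·937 − 54·96 = 7496 − 5184 = 2312
S_xx = nΣx² − (Σx)² = 8·668 − 54² = 5344 − 2916 = 2428
S_yy = nΣy² − (Σy)² = 8·1468 − 96² = 11744 − 9216 = 2528
r = S_xy / √(S_xx·S_yy) = 2312 / √(2428·2528) = 2312 / √6137984 = 2312 / 2477.4955 = 0.9332

0.9332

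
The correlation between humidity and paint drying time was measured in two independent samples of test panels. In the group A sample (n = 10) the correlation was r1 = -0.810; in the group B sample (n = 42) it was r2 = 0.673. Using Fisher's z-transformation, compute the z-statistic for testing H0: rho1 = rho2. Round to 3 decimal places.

Fisher z-transforms: z1 = atanh(-0.810) = -1.127029, z2 = atanh(0.673) = 0.816207; difference d = -1.943236
Var(d) = 1/7 + 1/39 = 0.1428571 + 0.0256410 = 0.1684981
z = d/√Var(d) = -1.943236 / √0.1684981 = -1.943236 / 0.410485 = -4.734

-4.734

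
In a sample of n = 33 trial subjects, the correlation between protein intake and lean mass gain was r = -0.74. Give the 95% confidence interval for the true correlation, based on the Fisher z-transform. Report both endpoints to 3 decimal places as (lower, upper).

Fisher z: z_r = atanh(r) = ½·ln((1+(-0.74))/(1−(-0.74))) = -0.950479
SE(z) = 1/√(n−3) = 1/√30 = 0.182574
95% ⇒ z* = 1.960; margin = 1.960·0.182574 = 0.357845
CI on z-scale: (-1.308324, -0.592634)
Back-transform: tanh(-1.308324) = -0.863851, tanh(-0.592634) = -0.531787

(-0.864, -0.532)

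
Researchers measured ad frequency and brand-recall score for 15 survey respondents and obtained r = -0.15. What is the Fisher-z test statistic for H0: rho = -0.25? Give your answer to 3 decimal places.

0.361

Fisher z: atanh(-0.15) = -0.151140, atanh(-0.25) = -0.255413
z = (z_r − z_0)·√(n−3) = (-0.151140 − (-0.255413))·√12 = 0.104273 · 3.464102 = 0.361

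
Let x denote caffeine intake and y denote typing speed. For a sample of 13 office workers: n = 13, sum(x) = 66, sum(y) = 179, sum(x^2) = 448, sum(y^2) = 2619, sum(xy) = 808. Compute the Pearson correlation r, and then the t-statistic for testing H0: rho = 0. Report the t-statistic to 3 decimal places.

S_xy = nΣxy − ΣxΣy = 13·808 − 66·179 = 10504 − 11814 = -1310
S_xx = nΣx² − (Σx)² = 13·448 − 66² = 5824 − 4356 = 1468
S_yy = nΣy² − (Σy)² = 13·2619 − 179² = 34047 − 32041 = 2006
r = S_xy / √(S_xx·S_yy) = -1310 / √(1468·2006) = -1310 / √2944808 = -1310 / 1716.0443 = -0.7634
t = r·√(n−2)/√(1−r²) = -0.7634·√11 / √(1−0.582780) = -2.531911 / 0.645926 = -3.920

-3.920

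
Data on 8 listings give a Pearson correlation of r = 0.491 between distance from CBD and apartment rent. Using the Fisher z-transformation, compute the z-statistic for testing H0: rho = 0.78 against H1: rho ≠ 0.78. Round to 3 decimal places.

-1.136

Fisher z: atanh(0.491) = 0.537377, atanh(0.78) = 1.045371
z = (z_r − z_0)·√(n−3) = (0.537377 − 1.045371)·√5 = -0.507994 · 2.236068 = -1.136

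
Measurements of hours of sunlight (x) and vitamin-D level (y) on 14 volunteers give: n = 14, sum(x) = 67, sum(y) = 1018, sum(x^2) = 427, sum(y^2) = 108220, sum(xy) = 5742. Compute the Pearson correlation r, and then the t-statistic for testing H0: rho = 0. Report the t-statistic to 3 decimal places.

S_xy = nΣxy − ΣxΣy = 14·5742 − 67·1018 = 80388 − 68206 = 12182
S_xx = nΣx² − (Σx)² = 14·427 − 67² = 5978 − 4489 = 1489
S_yy = nΣy² − (Σy)² = 14·108220 − 1018² = 1515080 − 1036324 = 478756
r = S_xy / √(S_xx·S_yy) = 12182 / √(1489·478756) = 12182 / √712867684 = 12182 / 26699.5821 = 0.4563
t = r·√(n−2)/√(1−r²) = 0.4563·√12 / √(1−0.208210) = 1.580670 / 0.889826 = 1.776

1.776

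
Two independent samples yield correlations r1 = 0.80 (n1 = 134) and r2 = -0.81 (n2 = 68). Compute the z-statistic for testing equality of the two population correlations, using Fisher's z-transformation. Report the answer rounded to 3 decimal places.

Fisher z-transforms: z1 = atanh(0.80) = 1.098612, z2 = atanh(-0.81) = -1.127029; difference d = 2.225641
Var(d) = 1/131 + 1/65 = 0.0076336 + 0.0153846 = 0.0230182
z = d/√Var(d) = 2.225641 / √0.0230182 = 2.225641 / 0.151718 = 14.670

14.670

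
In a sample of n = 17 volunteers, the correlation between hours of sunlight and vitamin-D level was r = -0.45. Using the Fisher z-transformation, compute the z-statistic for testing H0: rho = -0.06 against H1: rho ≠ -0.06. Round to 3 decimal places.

-1.589

z_r = atanh(-0.45) = -0.484700,  z_0 = atanh(-0.06) = -0.060072
SE = 1/√(n−3) = 1/√14 = 0.267261
z = (z_r − z_0)/SE = (-0.484700 − (-0.060072)) / 0.267261 = -0.424628 / 0.267261 = -1.589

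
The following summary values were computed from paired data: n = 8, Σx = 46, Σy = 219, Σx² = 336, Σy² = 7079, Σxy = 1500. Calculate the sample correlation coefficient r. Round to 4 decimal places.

0.8648

S_xy = nΣxy − ΣxΣy = 8·1500 − 46·219 = 12000 − 10074 = 1926
S_xx = nΣx² − (Σx)² = 8·336 − 46² = 2688 − 2116 = 572
S_yy = nΣy² − (Σy)² = 8·7079 − 219² = 56632 − 47961 = 8671
r = S_xy / √(S_xx·S_yy) = 1926 / √(572·8671) = 1926 / √4959812 = 1926 / 2227.0635 = 0.8648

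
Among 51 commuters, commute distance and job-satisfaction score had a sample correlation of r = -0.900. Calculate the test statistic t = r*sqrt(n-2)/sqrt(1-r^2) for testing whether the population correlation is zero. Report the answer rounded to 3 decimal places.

-14.453

t = r·√(n−2) / √(1−r²) with r = -0.900, n = 51
  = -0.900·√49 / √(1 − 0.810000)
  = -0.900·7.000000 / 0.435890
  = -6.300000 / 0.435890 = -14.453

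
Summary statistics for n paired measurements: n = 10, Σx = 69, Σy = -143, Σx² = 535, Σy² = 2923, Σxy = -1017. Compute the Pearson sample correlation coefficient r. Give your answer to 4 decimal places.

Numerator: nΣxy − (Σx)(Σy) = 10·(-1017) − (69)(-143) = -303
Denominator: √[(nΣx²−(Σx)²)(nΣy²−(Σy)²)]
  nΣx²−(Σx)² = 10·535 − 4761 = 589;  nΣy²−(Σy)² = 10·2923 − 20449 = 8781
  √(589·8781) = √5172009 = 2274.2051
r = -303 / 2274.2051 = -0.1332

-0.1332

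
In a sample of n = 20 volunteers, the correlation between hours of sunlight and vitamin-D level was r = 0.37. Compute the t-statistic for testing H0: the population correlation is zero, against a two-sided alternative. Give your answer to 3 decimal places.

1.690

1 − r² = 1 − 0.1369 = 0.8631;  √(1−r²) = 0.929032
√(n−2) = √18 = 4.242641
t = r·√(n−2)/√(1−r²) = 0.37 · 4.242641 / 0.929032 = 1.690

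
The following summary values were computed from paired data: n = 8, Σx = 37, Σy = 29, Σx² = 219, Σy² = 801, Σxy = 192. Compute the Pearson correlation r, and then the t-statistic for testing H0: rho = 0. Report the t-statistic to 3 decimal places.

Numerator: nΣxy − (Σx)(Σy) = 8·192 − (37)(29) = 463
Denominator: √[(nΣx²−(Σx)²)(nΣy²−(Σy)²)]
  nΣx²−(Σx)² = 8·219 − 1369 = 383;  nΣy²−(Σy)² = 8·801 − 841 = 5567
  √(383·5567) = √2132161 = 1460.1921
r = 463 / 1460.1921 = 0.3171
t = r·√(n−2)/√(1−r²) = 0.3171·√6 / √(1−0.100552) = 0.776733 / 0.948392 = 0.819

0.819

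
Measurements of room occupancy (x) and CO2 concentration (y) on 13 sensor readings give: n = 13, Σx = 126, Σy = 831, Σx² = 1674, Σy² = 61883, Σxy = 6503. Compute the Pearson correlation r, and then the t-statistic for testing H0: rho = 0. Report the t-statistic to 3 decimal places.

-4.118

Numerator: nΣxy − (Σx)(Σy) = 13·6503 − (126)(831) = -20167
Denominator: √[(nΣx²−(Σx)²)(nΣy²−(Σy)²)]
  nΣx²−(Σx)² = 13·1674 − 15876 = 5886;  nΣy²−(Σy)² = 13·61883 − 690561 = 113918
  √(5886·113918) = √670521348 = 25894.4270
r = -20167 / 25894.4270 = -0.7788
t = r·√(n−2)/√(1−r²) = -0.7788·√11 / √(1−0.606529) = -2.582987 / 0.627273 = -4.118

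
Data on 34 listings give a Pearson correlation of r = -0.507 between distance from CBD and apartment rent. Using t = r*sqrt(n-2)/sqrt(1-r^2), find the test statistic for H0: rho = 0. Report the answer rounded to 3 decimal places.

1 − r² = 1 − 0.257049 = 0.742951;  √(1−r²) = 0.861946
√(n−2) = √32 = 5.656854
t = r·√(n−2)/√(1−r²) = -0.507 · 5.656854 / 0.861946 = -3.327

-3.327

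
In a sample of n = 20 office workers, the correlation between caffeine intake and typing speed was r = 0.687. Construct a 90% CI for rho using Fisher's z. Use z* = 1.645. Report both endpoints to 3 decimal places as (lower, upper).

(0.416, 0.846)

z_r = atanh(0.687) = 0.842252;  SE = 1/√(n−3) = 1/√17 = 0.242536
z-limits: 0.842252 ± 1.645·0.242536 = 0.842252 ± 0.398972 = [0.443280, 1.241224]
ρ-limits: (tanh 0.443280, tanh 1.241224) = (0.416, 0.846)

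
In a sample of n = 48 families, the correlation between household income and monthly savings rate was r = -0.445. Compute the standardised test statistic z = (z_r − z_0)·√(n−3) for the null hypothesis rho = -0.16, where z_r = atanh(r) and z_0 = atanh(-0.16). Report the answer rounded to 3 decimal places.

Fisher z: atanh(-0.445) = -0.478448, atanh(-0.16) = -0.161387
z = (z_r − z_0)·√(n−3) = (-0.478448 − (-0.161387))·√45 = -0.317061 · 6.708204 = -2.127

-2.127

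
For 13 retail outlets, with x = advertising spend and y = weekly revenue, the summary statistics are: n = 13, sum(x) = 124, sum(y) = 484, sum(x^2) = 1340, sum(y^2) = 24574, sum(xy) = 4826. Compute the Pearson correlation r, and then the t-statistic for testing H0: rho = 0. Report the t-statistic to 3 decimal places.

S_xy = nΣxy − ΣxΣy = 13·4826 − 124·484 = 62738 − 60016 = 2722
S_xx = nΣx² − (Σx)² = 13·1340 − 124² = 17420 − 15376 = 2044
S_yy = nΣy² − (Σy)² = 13·24574 − 484² = 319462 − 234256 = 85206
r = S_xy / √(S_xx·S_yy) = 2722 / √(2044·85206) = 2722 / √174161064 = 2722 / 13197.0097 = 0.2063
t = r·√(n−2)/√(1−r²) = 0.2063·√11 / √(1−0.042560) = 0.684220 / 0.978489 = 0.699

0.699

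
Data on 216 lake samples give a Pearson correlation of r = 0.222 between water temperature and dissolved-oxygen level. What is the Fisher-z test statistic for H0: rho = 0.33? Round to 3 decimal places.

Fisher z: atanh(0.222) = 0.225759, atanh(0.33) = 0.342828
z = (z_r − z_0)·√(n−3) = (0.225759 − 0.342828)·√213 = -0.117069 · 14.594520 = -1.709

-1.709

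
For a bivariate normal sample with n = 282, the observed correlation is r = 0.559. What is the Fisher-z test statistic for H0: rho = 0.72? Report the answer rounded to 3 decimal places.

-4.615

z_r = atanh(0.559) = 0.631377,  z_0 = atanh(0.72) = 0.907645
SE = 1/√(n−3) = 1/√279 = 0.059868
z = (z_r − z_0)/SE = (0.631377 − 0.907645) / 0.059868 = -0.276268 / 0.059868 = -4.615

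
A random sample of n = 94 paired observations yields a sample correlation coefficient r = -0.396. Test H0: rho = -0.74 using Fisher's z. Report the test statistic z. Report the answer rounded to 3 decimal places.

z_r = atanh(-0.396) = -0.418896,  z_0 = atanh(-0.74) = -0.950479
SE = 1/√(n−3) = 1/√91 = 0.104828
z = (z_r − z_0)/SE = (-0.418896 − (-0.950479)) / 0.104828 = 0.531583 / 0.104828 = 5.071

5.071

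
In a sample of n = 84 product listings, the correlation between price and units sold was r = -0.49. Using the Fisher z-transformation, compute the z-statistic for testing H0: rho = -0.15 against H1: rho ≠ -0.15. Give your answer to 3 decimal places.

z_r = atanh(-0.49) = -0.536060,  z_0 = atanh(-0.15) = -0.151140
SE = 1/√(n−3) = 1/√81 = 0.111111
z = (z_r − z_0)/SE = (-0.536060 − (-0.151140)) / 0.111111 = -0.384920 / 0.111111 = -3.464

-3.464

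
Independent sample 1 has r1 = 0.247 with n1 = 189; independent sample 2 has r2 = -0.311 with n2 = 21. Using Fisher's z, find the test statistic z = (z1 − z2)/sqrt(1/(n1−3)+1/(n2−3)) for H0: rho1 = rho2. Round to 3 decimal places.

2.325

z1 = atanh(0.247) = 0.252215,  z2 = atanh(-0.311) = -0.321652
SE = √(1/(n1−3) + 1/(n2−3)) = √(1/186 + 1/18) = √(0.0053763 + 0.0555556) = √0.0609319 = 0.246844
z = (z1 − z2)/SE = (0.252215 − (-0.321652)) / 0.246844 = 0.573867 / 0.246844 = 2.325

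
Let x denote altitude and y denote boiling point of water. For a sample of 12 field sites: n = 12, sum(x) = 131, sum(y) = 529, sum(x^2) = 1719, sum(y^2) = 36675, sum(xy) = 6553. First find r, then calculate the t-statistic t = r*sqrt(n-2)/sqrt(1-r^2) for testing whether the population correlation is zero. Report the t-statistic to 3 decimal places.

S_xy = nΣxy − ΣxΣy = 12·6553 − 131·529 = 78636 − 69299 = 9337
S_xx = nΣx² − (Σx)² = 12·1719 − 131² = 20628 − 17161 = 3467
S_yy = nΣy² − (Σy)² = 12·36675 − 529² = 440100 − 279841 = 160259
r = S_xy / √(S_xx·S_yy) = 9337 / √(3467·160259) = 9337 / √555617953 = 9337 / 23571.5497 = 0.3961
t = r·√(n−2)/√(1−r²) = 0.3961·√10 / √(1−0.156895) = 1.252578 / 0.918207 = 1.364

1.364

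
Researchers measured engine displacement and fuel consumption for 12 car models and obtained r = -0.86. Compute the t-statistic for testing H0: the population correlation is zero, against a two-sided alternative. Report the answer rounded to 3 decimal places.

-5.329

t = r·√(n−2) / √(1−r²) with r = -0.86, n = 12
  = -0.86·√10 / √(1 − 0.7396)
  = -0.86·3.162278 / 0.510294
  = -2.719559 / 0.510294 = -5.329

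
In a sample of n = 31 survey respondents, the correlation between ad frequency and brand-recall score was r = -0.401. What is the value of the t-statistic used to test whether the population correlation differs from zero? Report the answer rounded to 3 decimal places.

-2.357

1 − r² = 1 − 0.160801 = 0.839199;  √(1−r²) = 0.916078
√(n−2) = √29 = 5.385165
t = r·√(n−2)/√(1−r²) = -0.401 · 5.385165 / 0.916078 = -2.357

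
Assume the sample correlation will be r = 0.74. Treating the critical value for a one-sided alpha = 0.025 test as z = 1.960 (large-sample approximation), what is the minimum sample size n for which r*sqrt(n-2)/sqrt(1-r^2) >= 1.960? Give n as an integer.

r√(n−2)/√(1−r²) ≥ 1.960  ⇔  n−2 ≥ (1.960)²·(1−r²)/r²
(1−r²)/r² = (1−0.5476)/0.5476 = 0.8262
n ≥ 2 + 3.8416·0.8262 = 2 + 3.1739 = 5.1739
⌈5.1739⌉ = 6

6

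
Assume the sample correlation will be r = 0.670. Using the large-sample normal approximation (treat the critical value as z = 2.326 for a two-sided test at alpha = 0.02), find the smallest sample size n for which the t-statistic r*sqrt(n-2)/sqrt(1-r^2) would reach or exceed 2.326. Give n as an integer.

Need r·√(n−2)/√(1−r²) ≥ 2.326
√(n−2) ≥ 2.326·√(1−0.448900) / 0.670 = 2.326·0.742361 / 0.670 = 2.5772
n−2 ≥ 6.6420  ⇒  n ≥ 8.6420
Smallest integer n = 9

9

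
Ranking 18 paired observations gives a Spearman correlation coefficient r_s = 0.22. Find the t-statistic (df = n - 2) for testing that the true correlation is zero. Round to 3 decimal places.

1 − r_s² = 1 − 0.0484 = 0.9516;  √(1−r_s²) = 0.975500
√(n−2) = √16 = 4.000000
t = r_s·√(n−2)/√(1−r_s²) = 0.22 · 4.000000 / 0.975500 = 0.902

0.902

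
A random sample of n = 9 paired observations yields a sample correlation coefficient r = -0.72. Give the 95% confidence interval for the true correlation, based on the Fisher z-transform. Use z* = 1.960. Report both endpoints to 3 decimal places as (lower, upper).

(-0.936, -0.107)

z_r = atanh(-0.72) = -0.907645;  SE = 1/√(n−3) = 1/√6 = 0.408248
z-limits: -0.907645 ± 1.960·0.408248 = -0.907645 ± 0.800166 = [-1.707811, -0.107479]
ρ-limits: (tanh -1.707811, tanh -0.107479) = (-0.936, -0.107)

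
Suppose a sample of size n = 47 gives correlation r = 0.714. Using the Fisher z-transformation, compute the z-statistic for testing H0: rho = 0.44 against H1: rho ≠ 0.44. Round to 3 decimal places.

2.806

z_r = atanh(0.714) = 0.895297,  z_0 = atanh(0.44) = 0.472231
SE = 1/√(n−3) = 1/√44 = 0.150756
z = (z_r − z_0)/SE = (0.895297 − 0.472231) / 0.150756 = 0.423066 / 0.150756 = 2.806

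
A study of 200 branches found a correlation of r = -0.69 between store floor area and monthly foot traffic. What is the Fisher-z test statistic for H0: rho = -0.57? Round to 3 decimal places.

-2.813

Fisher z: atanh(-0.69) = -0.847956, atanh(-0.57) = -0.647523
z = (z_r − z_0)·√(n−3) = (-0.847956 − (-0.647523))·√197 = -0.200433 · 14.035669 = -2.813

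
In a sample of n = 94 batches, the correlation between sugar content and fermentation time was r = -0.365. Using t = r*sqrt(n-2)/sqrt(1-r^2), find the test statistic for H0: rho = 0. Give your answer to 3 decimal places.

t = r·√(n−2) / √(1−r²) with r = -0.365, n = 94
  = -0.365·√92 / √(1 − 0.133225)
  = -0.365·9.591663 / 0.931008
  = -3.500957 / 0.931008 = -3.760

-3.760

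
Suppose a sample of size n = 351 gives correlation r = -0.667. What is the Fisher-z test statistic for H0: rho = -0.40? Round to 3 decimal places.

-7.120

Fisher z: atanh(-0.667) = -0.805319, atanh(-0.40) = -0.423649
z = (z_r − z_0)·√(n−3) = (-0.805319 − (-0.423649))·√348 = -0.381670 · 18.654758 = -7.120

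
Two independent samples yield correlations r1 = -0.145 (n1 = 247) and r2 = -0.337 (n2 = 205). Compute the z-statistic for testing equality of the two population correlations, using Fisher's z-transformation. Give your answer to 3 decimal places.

Fisher z-transforms: z1 = atanh(-0.145) = -0.146029, z2 = atanh(-0.337) = -0.350704; difference d = 0.204675
Var(d) = 1/244 + 1/202 = 0.0040984 + 0.0049505 = 0.0090489
z = d/√Var(d) = 0.204675 / √0.0090489 = 0.204675 / 0.095126 = 2.152

2.152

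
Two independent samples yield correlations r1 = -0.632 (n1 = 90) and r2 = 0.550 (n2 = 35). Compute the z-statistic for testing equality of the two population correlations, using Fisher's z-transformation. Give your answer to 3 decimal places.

z1 = atanh(-0.632) = -0.744739,  z2 = atanh(0.550) = 0.618381
SE = √(1/(n1−3) + 1/(n2−3)) = √(1/87 + 1/32) = √(0.0114943 + 0.0312500) = √0.0427443 = 0.206747
z = (z1 − z2)/SE = (-0.744739 − 0.618381) / 0.206747 = -1.363120 / 0.206747 = -6.593

-6.593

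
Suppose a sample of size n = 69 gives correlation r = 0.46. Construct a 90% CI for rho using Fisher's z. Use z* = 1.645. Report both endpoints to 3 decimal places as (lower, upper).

Fisher z: z_r = atanh(r) = ½·ln((1+0.46)/(1−0.46)) = 0.497311
SE(z) = 1/√(n−3) = 1/√66 = 0.123091
90% ⇒ z* = 1.645; margin = 1.645·0.123091 = 0.202485
CI on z-scale: (0.294826, 0.699796)
Back-transform: tanh(0.294826) = 0.286571, tanh(0.699796) = 0.604238

(0.287, 0.604)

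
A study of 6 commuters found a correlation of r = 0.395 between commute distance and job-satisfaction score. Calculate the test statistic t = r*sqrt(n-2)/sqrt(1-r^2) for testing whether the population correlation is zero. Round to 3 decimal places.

1 − r² = 1 − 0.156025 = 0.843975;  √(1−r²) = 0.918681
√(n−2) = √4 = 2.000000
t = r·√(n−2)/√(1−r²) = 0.395 · 2.000000 / 0.918681 = 0.860

0.860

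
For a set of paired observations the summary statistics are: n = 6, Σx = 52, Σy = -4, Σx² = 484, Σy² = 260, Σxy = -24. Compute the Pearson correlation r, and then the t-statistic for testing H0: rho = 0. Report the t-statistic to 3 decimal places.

0.232

S_xy = nΣxy − ΣxΣy = 6·(-24) − 52·(-4) = -144 − (-208) = 64
S_xx = nΣx² − (Σx)² = 6·484 − 52² = 2904 − 2704 = 200
S_yy = nΣy² − (Σy)² = 6·260 − (-4)² = 1560 − 16 = 1544
r = S_xy / √(S_xx·S_yy) = 64 / √(200·1544) = 64 / √308800 = 64 / 555.6978 = 0.1152
t = r·√(n−2)/√(1−r²) = 0.1152·√4 / √(1−0.013271) = 0.230400 / 0.993342 = 0.232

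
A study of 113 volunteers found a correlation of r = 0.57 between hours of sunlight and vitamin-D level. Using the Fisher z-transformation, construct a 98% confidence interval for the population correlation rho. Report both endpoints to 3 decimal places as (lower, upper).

(0.402, 0.701)

Fisher z: z_r = atanh(r) = ½·ln((1+0.57)/(1−0.57)) = 0.647523
SE(z) = 1/√(n−3) = 1/√110 = 0.095346
98% ⇒ z* = 2.326; margin = 2.326·0.095346 = 0.221775
CI on z-scale: (0.425748, 0.869298)
Back-transform: tanh(0.425748) = 0.401762, tanh(0.869298) = 0.701017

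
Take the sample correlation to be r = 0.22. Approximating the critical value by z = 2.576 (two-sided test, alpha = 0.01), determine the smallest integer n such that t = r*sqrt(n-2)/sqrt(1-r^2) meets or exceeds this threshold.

133

Need r·√(n−2)/√(1−r²) ≥ 2.576
√(n−2) ≥ 2.576·√(1−0.0484) / 0.22 = 2.576·0.975500 / 0.22 = 11.4222
n−2 ≥ 130.4667  ⇒  n ≥ 132.4667
Smallest integer n = 133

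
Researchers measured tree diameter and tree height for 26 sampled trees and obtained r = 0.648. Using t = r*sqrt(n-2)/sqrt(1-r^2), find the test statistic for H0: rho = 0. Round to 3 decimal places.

1 − r² = 1 − 0.419904 = 0.580096;  √(1−r²) = 0.761640
√(n−2) = √24 = 4.898979
t = r·√(n−2)/√(1−r²) = 0.648 · 4.898979 / 0.761640 = 4.168

4.168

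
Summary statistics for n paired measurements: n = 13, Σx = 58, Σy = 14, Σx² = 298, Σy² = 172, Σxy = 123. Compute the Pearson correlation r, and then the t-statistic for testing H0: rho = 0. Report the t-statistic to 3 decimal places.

4.023

Numerator: nΣxy − (Σx)(Σy) = 13·123 − (58)(14) = 787
Denominator: √[(nΣx²−(Σx)²)(nΣy²−(Σy)²)]
  nΣx²−(Σx)² = 13·298 − 3364 = 510;  nΣy²−(Σy)² = 13·172 − 196 = 2040
  √(510·2040) = √1040400 = 1020.0000
r = 787 / 1020.0000 = 0.7716
t = r·√(n−2)/√(1−r²) = 0.7716·√11 / √(1−0.595367) = 2.559108 / 0.636108 = 4.023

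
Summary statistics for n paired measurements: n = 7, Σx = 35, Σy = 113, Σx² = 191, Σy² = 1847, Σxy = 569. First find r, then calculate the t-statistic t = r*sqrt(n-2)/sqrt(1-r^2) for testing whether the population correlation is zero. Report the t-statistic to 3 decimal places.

Numerator: nΣxy − (Σx)(Σy) = 7·569 − (35)(113) = 28
Denominator: √[(nΣx²−(Σx)²)(nΣy²−(Σy)²)]
  nΣx²−(Σx)² = 7·191 − 1225 = 112;  nΣy²−(Σy)² = 7·1847 − 12769 = 160
  √(112·160) = √17920 = 133.8656
r = 28 / 133.8656 = 0.2092
t = r·√(n−2)/√(1−r²) = 0.2092·√5 / √(1−0.043765) = 0.467785 / 0.977873 = 0.478

0.478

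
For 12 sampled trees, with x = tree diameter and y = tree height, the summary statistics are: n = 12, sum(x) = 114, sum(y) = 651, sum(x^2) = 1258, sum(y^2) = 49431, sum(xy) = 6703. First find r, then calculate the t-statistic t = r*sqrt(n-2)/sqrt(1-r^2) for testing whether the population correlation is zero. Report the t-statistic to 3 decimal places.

Numerator: nΣxy − (Σx)(Σy) = 12·6703 − (114)(651) = 6222
Denominator: √[(nΣx²−(Σx)²)(nΣy²−(Σy)²)]
  nΣx²−(Σx)² = 12·1258 − 12996 = 2100;  nΣy²−(Σy)² = 12·49431 − 423801 = 169371
  √(2100·169371) = √355679100 = 18859.4565
r = 6222 / 18859.4565 = 0.3299
t = r·√(n−2)/√(1−r²) = 0.3299·√10 / √(1−0.108834) = 1.043235 / 0.944016 = 1.105

1.105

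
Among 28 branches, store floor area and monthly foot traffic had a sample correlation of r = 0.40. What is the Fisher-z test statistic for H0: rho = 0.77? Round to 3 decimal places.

-2.983

z_r = atanh(0.40) = 0.423649,  z_0 = atanh(0.77) = 1.020328
SE = 1/√(n−3) = 1/√25 = 0.200000
z = (z_r − z_0)/SE = (0.423649 − 1.020328) / 0.200000 = -0.596679 / 0.200000 = -2.983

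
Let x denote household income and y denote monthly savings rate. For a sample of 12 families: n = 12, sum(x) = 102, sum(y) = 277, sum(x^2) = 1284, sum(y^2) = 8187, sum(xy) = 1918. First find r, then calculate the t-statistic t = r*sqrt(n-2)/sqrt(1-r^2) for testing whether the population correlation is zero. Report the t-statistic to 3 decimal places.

Numerator: nΣxy − (Σx)(Σy) = 12·1918 − (102)(277) = -5238
Denominator: √[(nΣx²−(Σx)²)(nΣy²−(Σy)²)]
  nΣx²−(Σx)² = 12·1284 − 10404 = 5004;  nΣy²−(Σy)² = 12·8187 − 76729 = 21515
  √(5004·21515) = √107661060 = 10375.9848
r = -5238 / 10375.9848 = -0.5048
t = r·√(n−2)/√(1−r²) = -0.5048·√10 / √(1−0.254823) = -1.596318 / 0.863236 = -1.849

-1.849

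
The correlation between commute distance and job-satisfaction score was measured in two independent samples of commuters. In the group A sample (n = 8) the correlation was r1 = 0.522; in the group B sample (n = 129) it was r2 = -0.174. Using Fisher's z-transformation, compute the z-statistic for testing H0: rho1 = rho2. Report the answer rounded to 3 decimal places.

1.655

z1 = atanh(0.522) = 0.579085,  z2 = atanh(-0.174) = -0.175789
SE = √(1/(n1−3) + 1/(n2−3)) = √(1/5 + 1/126) = √(0.2000000 + 0.0079365) = √0.2079365 = 0.456001
z = (z1 − z2)/SE = (0.579085 − (-0.175789)) / 0.456001 = 0.754874 / 0.456001 = 1.655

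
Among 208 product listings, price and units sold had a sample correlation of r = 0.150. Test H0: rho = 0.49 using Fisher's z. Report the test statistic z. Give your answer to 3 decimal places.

-5.511

z_r = atanh(0.150) = 0.151140,  z_0 = atanh(0.49) = 0.536060
SE = 1/√(n−3) = 1/√205 = 0.069843
z = (z_r − z_0)/SE = (0.151140 − 0.536060) / 0.069843 = -0.384920 / 0.069843 = -5.511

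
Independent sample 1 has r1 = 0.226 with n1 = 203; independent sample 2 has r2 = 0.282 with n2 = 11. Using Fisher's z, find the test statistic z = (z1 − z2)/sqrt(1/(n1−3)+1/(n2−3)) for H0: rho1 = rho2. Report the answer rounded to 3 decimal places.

-0.166

Fisher z-transforms: z1 = atanh(0.226) = 0.229970, z2 = atanh(0.282) = 0.289854; difference d = -0.059884
Var(d) = 1/200 + 1/8 = 0.0050000 + 0.1250000 = 0.1300000
z = d/√Var(d) = -0.059884 / √0.1300000 = -0.059884 / 0.360555 = -0.166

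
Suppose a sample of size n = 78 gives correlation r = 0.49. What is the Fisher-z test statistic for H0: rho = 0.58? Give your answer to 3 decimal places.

-1.095

Fisher z: atanh(0.49) = 0.536060, atanh(0.58) = 0.662463
z = (z_r − z_0)·√(n−3) = (0.536060 − 0.662463)·√75 = -0.126403 · 8.660254 = -1.095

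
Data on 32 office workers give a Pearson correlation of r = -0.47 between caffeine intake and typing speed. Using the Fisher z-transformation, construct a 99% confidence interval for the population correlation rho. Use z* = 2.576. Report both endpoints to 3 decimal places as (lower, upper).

Fisher z: z_r = atanh(r) = ½·ln((1+(-0.47))/(1−(-0.47))) = -0.510070
SE(z) = 1/√(n−3) = 1/√29 = 0.185695
99% ⇒ z* = 2.576; margin = 2.576·0.185695 = 0.478350
CI on z-scale: (-0.988420, -0.031720)
Back-transform: tanh(-0.988420) = -0.756688, tanh(-0.031720) = -0.031709

(-0.757, -0.032)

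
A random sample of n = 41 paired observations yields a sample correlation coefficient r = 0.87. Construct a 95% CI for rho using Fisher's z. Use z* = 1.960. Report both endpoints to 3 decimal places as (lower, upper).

(0.768, 0.929)

Fisher z: z_r = atanh(r) = ½·ln((1+0.87)/(1−0.87)) = 1.333080
SE(z) = 1/√(n−3) = 1/√38 = 0.162221
95% ⇒ z* = 1.960; margin = 1.960·0.162221 = 0.317953
CI on z-scale: (1.015127, 1.651033)
Back-transform: tanh(1.015127) = 0.767874, tanh(1.651033) = 0.928999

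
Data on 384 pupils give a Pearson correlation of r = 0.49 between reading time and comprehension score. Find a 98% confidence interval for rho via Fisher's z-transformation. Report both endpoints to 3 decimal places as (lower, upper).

z_r = atanh(0.49) = 0.536060;  SE = 1/√(n−3) = 1/√381 = 0.051232
z-limits: 0.536060 ± 2.326·0.051232 = 0.536060 ± 0.119166 = [0.416894, 0.655226]
ρ-limits: (tanh 0.416894, tanh 0.655226) = (0.394, 0.575)

(0.394, 0.575)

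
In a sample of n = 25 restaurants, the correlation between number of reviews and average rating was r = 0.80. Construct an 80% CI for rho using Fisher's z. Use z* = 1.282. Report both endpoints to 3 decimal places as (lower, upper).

(0.678, 0.879)

z_r = atanh(0.80) = 1.098612;  SE = 1/√(n−3) = 1/√22 = 0.213201
z-limits: 1.098612 ± 1.282·0.213201 = 1.098612 ± 0.273324 = [0.825288, 1.371936]
ρ-limits: (tanh 0.825288, tanh 1.371936) = (0.678, 0.879)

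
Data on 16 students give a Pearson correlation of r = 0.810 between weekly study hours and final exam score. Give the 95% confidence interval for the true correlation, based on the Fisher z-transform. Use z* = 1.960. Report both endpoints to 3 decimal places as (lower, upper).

(0.525, 0.932)

z_r = atanh(0.810) = 1.127029;  SE = 1/√(n−3) = 1/√13 = 0.277350
z-limits: 1.127029 ± 1.960·0.277350 = 1.127029 ± 0.543606 = [0.583423, 1.670635]
ρ-limits: (tanh 0.583423, tanh 1.670635) = (0.525, 0.932)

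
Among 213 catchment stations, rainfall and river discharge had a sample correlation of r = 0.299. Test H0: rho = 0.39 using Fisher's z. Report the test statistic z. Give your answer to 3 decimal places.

-1.498

z_r = atanh(0.299) = 0.308421,  z_0 = atanh(0.39) = 0.411800
SE = 1/√(n−3) = 1/√210 = 0.069007
z = (z_r − z_0)/SE = (0.308421 − 0.411800) / 0.069007 = -0.103379 / 0.069007 = -1.498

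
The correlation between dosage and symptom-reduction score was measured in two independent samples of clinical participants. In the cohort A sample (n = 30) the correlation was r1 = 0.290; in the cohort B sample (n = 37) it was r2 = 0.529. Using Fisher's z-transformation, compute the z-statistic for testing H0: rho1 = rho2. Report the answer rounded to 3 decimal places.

-1.126

Fisher z-transforms: z1 = atanh(0.290) = 0.298566, z2 = atanh(0.529) = 0.588756; difference d = -0.290190
Var(d) = 1/27 + 1/34 = 0.0370370 + 0.0294118 = 0.0664488
z = d/√Var(d) = -0.290190 / √0.0664488 = -0.290190 / 0.257777 = -1.126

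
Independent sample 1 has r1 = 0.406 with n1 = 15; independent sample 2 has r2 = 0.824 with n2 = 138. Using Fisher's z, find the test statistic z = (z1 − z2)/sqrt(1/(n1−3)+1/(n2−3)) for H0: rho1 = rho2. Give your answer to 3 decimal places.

-2.451

Fisher z-transforms: z1 = atanh(0.406) = 0.430812, z2 = atanh(0.824) = 1.169152; difference d = -0.738340
Var(d) = 1/12 + 1/135 = 0.0833333 + 0.0074074 = 0.0907407
z = d/√Var(d) = -0.738340 / √0.0907407 = -0.738340 / 0.301232 = -2.451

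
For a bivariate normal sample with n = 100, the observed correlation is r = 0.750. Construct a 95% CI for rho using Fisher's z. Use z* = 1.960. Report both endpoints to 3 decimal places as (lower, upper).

Fisher z: z_r = atanh(r) = ½·ln((1+0.750)/(1−0.750)) = 0.972955
SE(z) = 1/√(n−3) = 1/√97 = 0.101535
95% ⇒ z* = 1.960; margin = 1.960·0.101535 = 0.199009
CI on z-scale: (0.773946, 1.171964)
Back-transform: tanh(0.773946) = 0.649218, tanh(1.171964) = 0.824901

(0.649, 0.825)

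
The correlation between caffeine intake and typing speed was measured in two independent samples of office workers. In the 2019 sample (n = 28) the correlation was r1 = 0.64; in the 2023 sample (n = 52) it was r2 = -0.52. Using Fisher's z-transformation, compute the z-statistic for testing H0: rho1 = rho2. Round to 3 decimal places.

Fisher z-transforms: z1 = atanh(0.64) = 0.758174, z2 = atanh(-0.52) = -0.576340; difference d = 1.334514
Var(d) = 1/25 + 1/49 = 0.0400000 + 0.0204082 = 0.0604082
z = d/√Var(d) = 1.334514 / √0.0604082 = 1.334514 / 0.245781 = 5.430

5.430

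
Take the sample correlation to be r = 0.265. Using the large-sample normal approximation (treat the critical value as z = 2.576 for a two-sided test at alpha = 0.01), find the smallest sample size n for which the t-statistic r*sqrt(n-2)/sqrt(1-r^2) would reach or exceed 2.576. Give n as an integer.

90

Need r·√(n−2)/√(1−r²) ≥ 2.576
√(n−2) ≥ 2.576·√(1−0.070225) / 0.265 = 2.576·0.964248 / 0.265 = 9.3732
n−2 ≥ 87.8569  ⇒  n ≥ 89.8569
Smallest integer n = 90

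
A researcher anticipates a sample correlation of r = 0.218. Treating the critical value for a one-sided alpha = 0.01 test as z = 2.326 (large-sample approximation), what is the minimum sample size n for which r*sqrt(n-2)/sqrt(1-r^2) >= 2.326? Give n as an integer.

Need r·√(n−2)/√(1−r²) ≥ 2.326
√(n−2) ≥ 2.326·√(1−0.047524) / 0.218 = 2.326·0.975949 / 0.218 = 10.4131
n−2 ≥ 108.4327  ⇒  n ≥ 110.4327
Smallest integer n = 111

111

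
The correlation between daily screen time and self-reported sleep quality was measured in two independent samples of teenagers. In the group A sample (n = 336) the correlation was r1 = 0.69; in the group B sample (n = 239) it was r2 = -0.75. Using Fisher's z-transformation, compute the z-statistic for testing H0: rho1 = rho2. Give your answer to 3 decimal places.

21.400

Fisher z-transforms: z1 = atanh(0.69) = 0.847956, z2 = atanh(-0.75) = -0.972955; difference d = 1.820911
Var(d) = 1/333 + 1/236 = 0.0030030 + 0.0042373 = 0.0072403
z = d/√Var(d) = 1.820911 / √0.0072403 = 1.820911 / 0.085090 = 21.400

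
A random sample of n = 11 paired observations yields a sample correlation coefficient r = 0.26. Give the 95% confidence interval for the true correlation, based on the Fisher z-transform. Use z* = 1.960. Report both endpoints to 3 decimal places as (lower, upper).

z_r = atanh(0.26) = 0.266108;  SE = 1/√(n−3) = 1/√8 = 0.353553
z-limits: 0.266108 ± 1.960·0.353553 = 0.266108 ± 0.692964 = [-0.426856, 0.959072]
ρ-limits: (tanh -0.426856, tanh 0.959072) = (-0.403, 0.744)

(-0.403, 0.744)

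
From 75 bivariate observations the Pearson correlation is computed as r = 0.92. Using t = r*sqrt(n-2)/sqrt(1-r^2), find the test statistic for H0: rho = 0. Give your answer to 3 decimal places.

t = r·√(n−2) / √(1−r²) with r = 0.92, n = 75
  = 0.92·√73 / √(1 − 0.8464)
  = 0.92·8.544004 / 0.391918
  = 7.860484 / 0.391918 = 20.056

20.056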